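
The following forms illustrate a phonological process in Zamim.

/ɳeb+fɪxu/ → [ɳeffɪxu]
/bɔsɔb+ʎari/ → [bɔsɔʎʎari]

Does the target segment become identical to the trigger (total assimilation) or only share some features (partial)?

total assimilation

Comparing underlying and surface forms, /b/ → [f] is the alternation; the neighbouring /f/ is constant.
The output [f] is identical to the trigger /f/ — every feature (place, manner, voicing) has been copied — so this is total assimilation.
The other form behaves the same way: /b/ → [ʎ] before /ʎ/ — in each case the output is a copy of the following consonant.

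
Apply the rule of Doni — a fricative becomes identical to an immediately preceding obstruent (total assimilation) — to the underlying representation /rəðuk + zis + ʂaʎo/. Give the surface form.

[rəðukkissaʎo]

/z/ is the segment targeted by the rule; it sits immediately after /k/, so it assimilates completely and surfaces as [k].
At the second juncture, /ʂ/ likewise becomes [s] adjacent to /s/.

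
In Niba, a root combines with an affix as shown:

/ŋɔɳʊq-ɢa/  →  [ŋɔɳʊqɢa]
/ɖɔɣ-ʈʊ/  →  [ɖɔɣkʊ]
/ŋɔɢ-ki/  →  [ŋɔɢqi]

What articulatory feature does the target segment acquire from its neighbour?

Comparing underlying and surface forms, /ʈ/ → [k] is the alternation; the neighbouring /ɣ/ is constant.
/ʈ/ is retroflex while /ɣ/ is velar; the output [k] is velar, matching the trigger — so the feature that spreads is place.
The other alternating form patterns the same way: /k/ → [q] after /ɢ/ (velar → uvular, matching uvular) — only place changes, and always toward the preceding segment.
No alternation appears in [ŋɔɳʊqɢa]: there the adjacent consonants already agree in place (/ɢ/ and /q/ are both uvular), so this form is consistent with the same rule.

place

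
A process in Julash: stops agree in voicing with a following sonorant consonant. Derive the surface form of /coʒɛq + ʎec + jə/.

The rule targets /q/ (voiceless uvular stop), which sits before the trigger /ʎ/ (voiced).
Changing only its voicing to voiced gives [ɢ] — the voiced uvular stop.
At the second juncture, /c/ likewise becomes [ɟ] adjacent to /j/.

[coʒɛɢʎeɟjə]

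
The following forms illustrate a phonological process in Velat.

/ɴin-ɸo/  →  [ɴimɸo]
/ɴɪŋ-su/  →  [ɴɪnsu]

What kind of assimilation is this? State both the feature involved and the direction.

The segment that alternates is /n/, which surfaces as [m] when adjacent to /ɸ/.
The change alveolar → bilabial matches the place of the following /ɸ/, identifying this as place assimilation.
Manner and voice are unchanged, so the assimilation is partial, not total.
Checking the remaining alternation: /ŋ/ → [n] before /s/ (velar → alveolar, matching alveolar) — only place changes, and always toward the following segment.
The trigger is the following segment, so the direction is regressive (anticipatory).

regressive place assimilation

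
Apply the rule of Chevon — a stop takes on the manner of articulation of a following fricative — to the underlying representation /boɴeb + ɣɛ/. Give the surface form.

[boɴeβɣɛ]

/b/ is a voiced bilabial stop. The following trigger /ɣ/ is a fricative, so /b/ must become a fricative as well.
The voiced bilabial fricative is [β], so /b/ → [β].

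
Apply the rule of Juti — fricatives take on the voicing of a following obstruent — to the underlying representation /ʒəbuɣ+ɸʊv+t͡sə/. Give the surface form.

[ʒəbuxɸʊft͡sə]

The rule targets /ɣ/ (voiced velar fricative), which sits before the trigger /ɸ/ (voiceless).
Changing only its voicing to voiceless gives [x] — the voiceless velar fricative.
At the second juncture, /v/ likewise becomes [f] adjacent to /t͡s/.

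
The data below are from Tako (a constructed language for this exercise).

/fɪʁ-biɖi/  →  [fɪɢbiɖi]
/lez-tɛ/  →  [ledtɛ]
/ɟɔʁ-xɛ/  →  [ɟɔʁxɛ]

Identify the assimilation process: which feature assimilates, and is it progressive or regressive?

The segment that alternates is /ʁ/, which surfaces as [ɢ] when adjacent to /b/.
The change fricative → stop matches the manner of the following /b/, identifying this as manner assimilation.
Place and voice are unchanged, so the assimilation is partial, not total.
The same holds elsewhere in the data: /z/ → [d] before /t/ (fricative → stop, matching a stop) — only manner changes, and always toward the following segment.
No alternation appears in [ɟɔʁxɛ]: there the adjacent consonants already agree in manner (/ʁ/ and /x/ are both fricatives), so this form is consistent with the same rule.
The trigger is the following segment, so the direction is regressive (anticipatory).

regressive manner assimilation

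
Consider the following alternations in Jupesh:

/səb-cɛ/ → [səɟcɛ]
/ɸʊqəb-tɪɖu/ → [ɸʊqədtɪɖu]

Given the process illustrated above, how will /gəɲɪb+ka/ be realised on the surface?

The data show regressive place assimilation: /b/ → [ɟ] before /c/; /b/ → [d] before /t/. In each pair only place changes, matching the following consonant, while manner and voice stay constant.
/b/ is a voiced bilabial stop. The following trigger /k/ is velar, so /b/ must become velar as well.
Changing only its place to velar gives [g] — the voiced velar stop.

[gəɲɪgka]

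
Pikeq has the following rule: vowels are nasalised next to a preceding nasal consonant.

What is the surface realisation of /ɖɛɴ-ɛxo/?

/ɛ/ sits next to the nasal /ɴ/ and is therefore nasalised to [ɛ̃].

[ɖɛɴɛ̃xo]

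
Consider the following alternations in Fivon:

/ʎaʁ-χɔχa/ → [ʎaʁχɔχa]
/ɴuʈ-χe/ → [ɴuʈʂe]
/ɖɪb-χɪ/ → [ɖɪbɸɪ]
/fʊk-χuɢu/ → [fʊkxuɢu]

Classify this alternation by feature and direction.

progressive place assimilation

Comparing underlying and surface forms, /χ/ → [ʂ] is the alternation; the neighbouring /ʈ/ is constant.
The change uvular → retroflex matches the place of the preceding /ʈ/, identifying this as place assimilation.
Manner and voice are unchanged, so the assimilation is partial, not total.
The same holds elsewhere in the data: /χ/ → [ɸ] after /b/ (uvular → bilabial, matching bilabial); /χ/ → [x] after /k/ (uvular → velar, matching velar) — only place changes, and always toward the preceding segment.
No alternation appears in [ʎaʁχɔχa]: there the adjacent consonants already agree in place (/χ/ and /ʁ/ are both uvular), so this form is consistent with the same rule.
Since the segment that changes follows the conditioning segment, the assimilation is progressive.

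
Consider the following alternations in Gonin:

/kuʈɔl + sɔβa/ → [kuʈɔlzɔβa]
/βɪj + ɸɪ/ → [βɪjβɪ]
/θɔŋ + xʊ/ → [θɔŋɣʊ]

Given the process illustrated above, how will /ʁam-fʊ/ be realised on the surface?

The data show progressive voicing assimilation: /s/ → [z] after /l/; /ɸ/ → [β] after /j/; /x/ → [ɣ] after /ŋ/. In each pair only voicing changes, matching the preceding consonant, while place and manner stay constant.
The rule targets /f/ (voiceless labiodental fricative), which sits after the trigger /m/ (voiced).
The voiced labiodental fricative is [v], so /f/ → [v].

[ʁamvʊ]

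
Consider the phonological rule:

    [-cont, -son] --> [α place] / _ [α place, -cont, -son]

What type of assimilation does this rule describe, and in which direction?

The shared variable α links the value of the place features (abbreviated [place]) on the target to the same value on the neighbouring segment, so place is the feature that assimilates.
Since the environment is written after the underscore, the trigger follows the target; the direction is regressive.

regressive place assimilation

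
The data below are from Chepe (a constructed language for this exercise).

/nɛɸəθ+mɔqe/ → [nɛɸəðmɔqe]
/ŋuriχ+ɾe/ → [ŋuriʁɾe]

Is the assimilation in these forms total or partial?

partial assimilation

The segment that alternates is /θ/, which surfaces as [ð] when adjacent to /m/.
The change voiceless → voiced matches the voicing of the following /m/, identifying this as voicing assimilation.
Place and manner are unchanged, so the assimilation is partial, not total.
Checking the remaining alternation: /χ/ → [ʁ] before /ɾ/ (voiceless → voiced, matching voiced) — only voicing changes, and always toward the following segment.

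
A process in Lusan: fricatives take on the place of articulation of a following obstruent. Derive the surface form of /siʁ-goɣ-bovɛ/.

/ʁ/ is a voiced uvular fricative. The following trigger /g/ is velar, so /ʁ/ must become velar as well.
A voiced velar fricative is [ɣ], so the surface segment is [ɣ].
At the second juncture, /ɣ/ likewise becomes [β] adjacent to /b/.

[siɣgoβbovɛ]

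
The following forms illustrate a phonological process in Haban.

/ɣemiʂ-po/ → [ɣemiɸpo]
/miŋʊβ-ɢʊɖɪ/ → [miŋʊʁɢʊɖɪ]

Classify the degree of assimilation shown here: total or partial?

partial assimilation

The segment that alternates is /ʂ/, which surfaces as [ɸ] when adjacent to /p/.
/ʂ/ is retroflex while /p/ is bilabial; the output [ɸ] is bilabial, matching the trigger — so the feature that spreads is place.
Manner and voice are unchanged, so the assimilation is partial, not total.
Checking the remaining alternation: /β/ → [ʁ] before /ɢ/ (bilabial → uvular, matching uvular) — only place changes, and always toward the following segment.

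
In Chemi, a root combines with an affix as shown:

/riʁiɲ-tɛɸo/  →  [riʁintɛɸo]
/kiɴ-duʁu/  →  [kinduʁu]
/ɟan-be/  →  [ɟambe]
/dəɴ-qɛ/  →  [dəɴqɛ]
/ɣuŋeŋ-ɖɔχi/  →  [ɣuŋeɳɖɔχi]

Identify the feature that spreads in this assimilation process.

place

Underlying /ɲ/ is realised as [n] next to /t/; /t/ itself does not change.
/ɲ/ is palatal while /t/ is alveolar; the output [n] is alveolar, matching the trigger — so the feature that spreads is place.
The same holds elsewhere in the data: /ɴ/ → [n] before /d/ (uvular → alveolar, matching alveolar); /n/ → [m] before /b/ (alveolar → bilabial, matching bilabial); /ŋ/ → [ɳ] before /ɖ/ (velar → retroflex, matching retroflex) — only place changes, and always toward the following segment.
Nothing changes in [dəɴqɛ]: there the adjacent consonants already agree in place (/ɴ/ and /q/ are both uvular), so this form is consistent with the same rule.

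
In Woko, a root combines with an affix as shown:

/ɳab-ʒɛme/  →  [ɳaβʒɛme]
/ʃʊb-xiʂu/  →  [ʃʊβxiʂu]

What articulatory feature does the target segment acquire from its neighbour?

Comparing underlying and surface forms, /b/ → [β] is the alternation; the neighbouring /ʒ/ is constant.
The change stop → fricative matches the manner of the following /ʒ/, identifying this as manner assimilation.
The same holds elsewhere in the data: /b/ → [β] before /x/ (stop → fricative, matching a fricative) — only manner changes, and always toward the following segment.

manner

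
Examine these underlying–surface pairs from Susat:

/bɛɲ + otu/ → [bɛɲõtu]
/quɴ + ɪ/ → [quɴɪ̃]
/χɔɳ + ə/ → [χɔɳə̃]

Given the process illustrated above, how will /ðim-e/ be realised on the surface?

The data show progressive nasality assimilation (vowel nasalisation): /o/ → [õ] after /ɲ/; /ɪ/ → [ɪ̃] after /ɴ/; /ə/ → [ə̃] after /ɳ/ — a vowel is nasalised by an immediately preceding nasal consonant.
/e/ sits next to the nasal /m/ and is therefore nasalised to [ẽ].

[ðimẽ]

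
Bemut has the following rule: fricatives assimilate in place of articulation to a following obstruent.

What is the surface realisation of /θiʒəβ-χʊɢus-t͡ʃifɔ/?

The rule targets /β/ (voiced bilabial fricative), which sits before the trigger /χ/ (uvular).
Changing only its place to uvular gives [ʁ] — the voiced uvular fricative.
The same rule applies at the second boundary: /s/ → [ʃ] next to /t͡ʃ/.

[θiʒəʁχʊɢuʃt͡ʃifɔ]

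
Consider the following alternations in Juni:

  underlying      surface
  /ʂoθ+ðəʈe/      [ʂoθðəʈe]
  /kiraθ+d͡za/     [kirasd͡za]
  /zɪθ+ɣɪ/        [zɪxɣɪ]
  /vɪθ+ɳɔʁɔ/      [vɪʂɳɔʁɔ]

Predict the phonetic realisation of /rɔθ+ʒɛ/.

The data show regressive place assimilation: /θ/ → [s] before /d͡z/; /θ/ → [x] before /ɣ/; /θ/ → [ʂ] before /ɳ/. In each pair only place changes, matching the following consonant, while manner and voice stay constant.
No alternation appears in [ʂoθðəʈe]: there the adjacent consonants already agree in place (/θ/ and /ð/ are both dental), so this form is consistent with the same rule.
The rule targets /θ/ (voiceless dental fricative), which sits before the trigger /ʒ/ (postalveolar).
A voiceless postalveolar fricative is [ʃ], so the surface segment is [ʃ].

[rɔʃʒɛ]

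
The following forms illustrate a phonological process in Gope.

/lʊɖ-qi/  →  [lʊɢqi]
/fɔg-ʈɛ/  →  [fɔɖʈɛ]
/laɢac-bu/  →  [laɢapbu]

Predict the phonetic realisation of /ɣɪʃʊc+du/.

[ɣɪʃʊtdu]

The data show regressive place assimilation: /ɖ/ → [ɢ] before /q/; /g/ → [ɖ] before /ʈ/; /c/ → [p] before /b/. In each pair only place changes, matching the following consonant, while manner and voice stay constant.
The rule targets /c/ (voiceless palatal stop), which sits before the trigger /d/ (alveolar).
A voiceless alveolar stop is [t], so the surface segment is [t].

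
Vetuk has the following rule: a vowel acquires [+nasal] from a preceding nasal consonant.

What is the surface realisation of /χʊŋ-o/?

/o/ sits next to the nasal /ŋ/ and is therefore nasalised to [õ].

[χʊŋõ]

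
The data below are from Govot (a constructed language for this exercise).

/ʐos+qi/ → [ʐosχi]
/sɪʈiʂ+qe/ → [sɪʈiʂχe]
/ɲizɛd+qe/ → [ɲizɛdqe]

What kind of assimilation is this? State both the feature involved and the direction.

progressive manner assimilation

The segment that alternates is /q/, which surfaces as [χ] when adjacent to /s/.
The change stop → fricative matches the manner of the preceding /s/, identifying this as manner assimilation.
Place and voice are unchanged, so the assimilation is partial, not total.
The same holds elsewhere in the data: /q/ → [χ] after /ʂ/ (stop → fricative, matching a fricative) — only manner changes, and always toward the preceding segment.
Nothing changes in [ɲizɛdqe]: there the adjacent consonants already agree in manner (/q/ and /d/ are both stops), so this form is consistent with the same rule.
The trigger is the preceding segment, so the direction is progressive (perseverative).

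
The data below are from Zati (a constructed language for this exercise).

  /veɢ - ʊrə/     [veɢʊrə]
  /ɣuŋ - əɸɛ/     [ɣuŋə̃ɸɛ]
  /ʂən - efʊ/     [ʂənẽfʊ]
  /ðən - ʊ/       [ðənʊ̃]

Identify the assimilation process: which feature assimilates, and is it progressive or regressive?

progressive nasality assimilation (vowel nasalisation)

The vowel /ə/ surfaces as nasalised [ə̃] next to the preceding nasal /ŋ/ — it has acquired the [+nasal] feature of its neighbour.
Likewise in the remaining data: /e/ → [ẽ] after /n/; /ʊ/ → [ʊ̃] after /n/ — each time a vowel is nasalised next to a preceding nasal.
No change occurs in [veɢʊrə] because the vowel at the boundary is adjacent to an oral consonant, not a nasal (/ʊ/ next to /ɢ/).
Because the conditioning nasal is to the left of the vowel that changes, the process is progressive (perseverative).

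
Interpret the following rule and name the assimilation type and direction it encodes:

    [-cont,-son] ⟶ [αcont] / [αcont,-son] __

The rule copies [cont] (continuancy) from the environment onto the target stops; since [±cont] encodes the stop/fricative manner contrast, the assimilating dimension is manner.
The conditioning segment sits to the left of the focus bar, meaning the trigger precedes the segment that changes — progressive assimilation.

progressive manner assimilation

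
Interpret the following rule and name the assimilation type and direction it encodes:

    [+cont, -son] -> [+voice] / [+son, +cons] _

The structural change is [+voice], and the conditioning segment [+son, +cons] (a sonorant consonant) is itself voiced, so the target comes to share the voicing of its neighbour — voicing assimilation.
The conditioning segment sits to the left of the focus bar, meaning the trigger precedes the segment that changes — progressive assimilation.

progressive voicing assimilation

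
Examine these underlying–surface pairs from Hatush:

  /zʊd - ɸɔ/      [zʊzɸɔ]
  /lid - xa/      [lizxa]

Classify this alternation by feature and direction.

Underlying /d/ is realised as [z] next to /ɸ/; /ɸ/ itself does not change.
/d/ is a stop while /ɸ/ is a fricative; the output [z] is a fricative, matching the trigger — so the feature that spreads is manner.
Place and voice are unchanged, so the assimilation is partial, not total.
The other alternating form patterns the same way: /d/ → [z] before /x/ (stop → fricative, matching a fricative) — only manner changes, and always toward the following segment.
The trigger is the following segment, so the direction is regressive (anticipatory).

regressive manner assimilation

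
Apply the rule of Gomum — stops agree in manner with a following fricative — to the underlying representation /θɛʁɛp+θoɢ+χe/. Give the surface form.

[θɛʁɛɸθoʁχe]

/p/ is a voiceless bilabial stop. The following trigger /θ/ is a fricative, so /p/ must become a fricative as well.
The voiceless bilabial fricative is [ɸ], so /p/ → [ɸ].
At the second juncture, /ɢ/ likewise becomes [ʁ] adjacent to /χ/.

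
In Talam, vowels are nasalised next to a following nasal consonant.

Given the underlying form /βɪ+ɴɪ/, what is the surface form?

The vowel /ɪ/ is adjacent to the following nasal /ɴ/, so it acquires [+nasal] and surfaces as [ɪ̃].

[βɪ̃ɴɪ]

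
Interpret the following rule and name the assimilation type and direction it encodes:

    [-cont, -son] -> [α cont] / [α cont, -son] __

The shared variable α links the value of [cont] on the target to that of the neighbouring obstruent. [cont] distinguishes stops from fricatives — a manner-of-articulation feature — so this is manner assimilation.
Since the environment is written before the underscore, the trigger precedes the target; the direction is progressive.

progressive manner assimilation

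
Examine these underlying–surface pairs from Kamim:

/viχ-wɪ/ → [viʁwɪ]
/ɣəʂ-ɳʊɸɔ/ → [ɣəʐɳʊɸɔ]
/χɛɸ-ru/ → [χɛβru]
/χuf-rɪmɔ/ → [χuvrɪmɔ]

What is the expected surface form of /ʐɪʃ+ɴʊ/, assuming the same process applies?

The data show regressive voicing assimilation: /χ/ → [ʁ] before /w/; /ʂ/ → [ʐ] before /ɳ/; /ɸ/ → [β] before /r/; /f/ → [v] before /r/. In each pair only voicing changes, matching the following consonant, while place and manner stay constant.
/ʃ/ is a voiceless postalveolar fricative. The following trigger /ɴ/ is voiced, so /ʃ/ must become voiced as well.
The voiced postalveolar fricative is [ʒ], so /ʃ/ → [ʒ].

[ʐɪʒɴʊ]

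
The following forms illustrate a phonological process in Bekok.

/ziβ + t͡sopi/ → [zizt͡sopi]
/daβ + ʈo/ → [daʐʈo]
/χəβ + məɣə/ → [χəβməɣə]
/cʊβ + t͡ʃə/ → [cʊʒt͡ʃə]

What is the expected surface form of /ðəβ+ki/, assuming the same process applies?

The data show regressive place assimilation: /β/ → [z] before /t͡s/; /β/ → [ʐ] before /ʈ/; /β/ → [ʒ] before /t͡ʃ/. In each pair only place changes, matching the following consonant, while manner and voice stay constant.
Nothing changes in [χəβməɣə]: there the adjacent consonants already agree in place (/β/ and /m/ are both bilabial), so this form is consistent with the same rule.
The rule targets /β/ (voiced bilabial fricative), which sits before the trigger /k/ (velar).
The voiced velar fricative is [ɣ], so /β/ → [ɣ].

[ðəɣki]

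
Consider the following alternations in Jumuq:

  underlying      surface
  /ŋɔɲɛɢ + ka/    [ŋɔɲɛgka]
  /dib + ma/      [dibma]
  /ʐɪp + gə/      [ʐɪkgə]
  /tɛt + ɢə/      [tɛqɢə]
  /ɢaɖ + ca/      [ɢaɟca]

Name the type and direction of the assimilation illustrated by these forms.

regressive place assimilation

Comparing underlying and surface forms, /ɢ/ → [g] is the alternation; the neighbouring /k/ is constant.
The change uvular → velar matches the place of the following /k/, identifying this as place assimilation.
Manner and voice are unchanged, so the assimilation is partial, not total.
Checking the remaining alternations: /p/ → [k] before /g/ (bilabial → velar, matching velar); /t/ → [q] before /ɢ/ (alveolar → uvular, matching uvular); /ɖ/ → [ɟ] before /c/ (retroflex → palatal, matching palatal) — only place changes, and always toward the following segment.
No alternation appears in [dibma]: there the adjacent consonants already agree in place (/b/ and /m/ are both bilabial), so this form is consistent with the same rule.
Since the segment that changes precedes the conditioning segment, the assimilation is regressive.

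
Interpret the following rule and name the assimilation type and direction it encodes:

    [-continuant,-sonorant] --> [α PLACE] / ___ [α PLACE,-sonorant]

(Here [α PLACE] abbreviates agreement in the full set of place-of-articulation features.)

regressive place assimilation

The rule copies the place features (abbreviated [PLACE]) from the environment onto the target, so the assimilating feature is place.
Since the environment is written after the underscore, the trigger follows the target; the direction is regressive.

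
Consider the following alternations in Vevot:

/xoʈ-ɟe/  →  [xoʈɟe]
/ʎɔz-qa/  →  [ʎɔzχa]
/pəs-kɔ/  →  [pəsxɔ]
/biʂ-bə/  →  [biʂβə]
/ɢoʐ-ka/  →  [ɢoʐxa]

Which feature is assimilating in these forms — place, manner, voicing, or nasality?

manner

Comparing underlying and surface forms, /q/ → [χ] is the alternation; the neighbouring /z/ is constant.
/q/ is a stop while /z/ is a fricative; the output [χ] is a fricative, matching the trigger — so the feature that spreads is manner.
The other alternating forms pattern the same way: /k/ → [x] after /s/ (stop → fricative, matching a fricative); /b/ → [β] after /ʂ/ (stop → fricative, matching a fricative); /k/ → [x] after /ʐ/ (stop → fricative, matching a fricative) — only manner changes, and always toward the preceding segment.
No alternation appears in [xoʈɟe]: there the adjacent consonants already agree in manner (/ɟ/ and /ʈ/ are both stops), so this form is consistent with the same rule.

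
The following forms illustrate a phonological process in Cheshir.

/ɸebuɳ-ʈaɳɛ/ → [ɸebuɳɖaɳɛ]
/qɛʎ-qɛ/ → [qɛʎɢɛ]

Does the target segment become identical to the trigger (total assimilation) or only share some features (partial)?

partial assimilation

Underlying /ʈ/ is realised as [ɖ] next to /ɳ/; /ɳ/ itself does not change.
The change voiceless → voiced matches the voicing of the preceding /ɳ/, identifying this as voicing assimilation.
Place and manner are unchanged, so the assimilation is partial, not total.
Checking the remaining alternation: /q/ → [ɢ] after /ʎ/ (voiceless → voiced, matching voiced) — only voicing changes, and always toward the preceding segment.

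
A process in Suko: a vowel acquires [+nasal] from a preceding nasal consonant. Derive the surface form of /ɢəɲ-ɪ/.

/ɪ/ sits next to the nasal /ɲ/ and is therefore nasalised to [ɪ̃].

[ɢəɲɪ̃]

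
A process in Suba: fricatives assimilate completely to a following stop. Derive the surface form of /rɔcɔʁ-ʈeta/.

[rɔcɔʈʈeta]

/ʁ/ is the segment targeted by the rule; it sits immediately before /ʈ/, so it assimilates completely and surfaces as [ʈ].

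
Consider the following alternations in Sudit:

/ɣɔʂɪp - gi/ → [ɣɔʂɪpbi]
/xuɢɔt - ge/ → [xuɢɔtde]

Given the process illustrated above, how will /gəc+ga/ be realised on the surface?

[gəcɟa]

The data show progressive place assimilation: /g/ → [b] after /p/; /g/ → [d] after /t/. In each pair only place changes, matching the preceding consonant, while manner and voice stay constant.
The rule targets /g/ (voiced velar stop), which sits after the trigger /c/ (palatal).
A voiced palatal stop is [ɟ], so the surface segment is [ɟ].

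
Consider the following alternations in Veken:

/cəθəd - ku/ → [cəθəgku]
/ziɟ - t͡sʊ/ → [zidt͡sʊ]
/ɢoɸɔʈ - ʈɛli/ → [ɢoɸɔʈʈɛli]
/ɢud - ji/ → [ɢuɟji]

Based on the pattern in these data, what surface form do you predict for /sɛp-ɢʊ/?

The data show regressive place assimilation: /d/ → [g] before /k/; /ɟ/ → [d] before /t͡s/; /d/ → [ɟ] before /j/. In each pair only place changes, matching the following consonant, while manner and voice stay constant.
Nothing changes in [ɢoɸɔʈʈɛli]: there the adjacent consonants already agree in place (/ʈ/ and /ʈ/ are both retroflex), so this form is consistent with the same rule.
The rule targets /p/ (voiceless bilabial stop), which sits before the trigger /ɢ/ (uvular).
The voiceless uvular stop is [q], so /p/ → [q].

[sɛqɢʊ]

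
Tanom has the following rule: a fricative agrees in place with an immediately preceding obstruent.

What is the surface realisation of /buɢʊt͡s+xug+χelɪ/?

[buɢʊt͡ssugxelɪ]

The rule targets /x/ (voiceless velar fricative), which sits after the trigger /t͡s/ (alveolar).
A voiceless alveolar fricative is [s], so the surface segment is [s].
The same rule applies at the second boundary: /χ/ → [x] next to /g/.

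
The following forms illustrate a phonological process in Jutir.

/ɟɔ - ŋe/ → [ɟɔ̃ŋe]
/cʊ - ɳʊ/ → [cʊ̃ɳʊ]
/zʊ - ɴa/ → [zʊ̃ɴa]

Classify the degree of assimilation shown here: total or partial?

The vowel /ɔ/ surfaces as nasalised [ɔ̃] next to the following nasal /ŋ/ — it has acquired the [+nasal] feature of its neighbour.
The other forms show the same pattern: /ʊ/ → [ʊ̃] before /ɳ/; /ʊ/ → [ʊ̃] before /ɴ/ — each time a vowel is nasalised next to a following nasal.

partial assimilation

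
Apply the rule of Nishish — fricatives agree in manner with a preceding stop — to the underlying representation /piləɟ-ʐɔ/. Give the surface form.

[piləɟɖɔ]

The rule targets /ʐ/ (voiced retroflex fricative), which sits after the trigger /ɟ/ (stop).
The voiced retroflex stop is [ɖ], so /ʐ/ → [ɖ].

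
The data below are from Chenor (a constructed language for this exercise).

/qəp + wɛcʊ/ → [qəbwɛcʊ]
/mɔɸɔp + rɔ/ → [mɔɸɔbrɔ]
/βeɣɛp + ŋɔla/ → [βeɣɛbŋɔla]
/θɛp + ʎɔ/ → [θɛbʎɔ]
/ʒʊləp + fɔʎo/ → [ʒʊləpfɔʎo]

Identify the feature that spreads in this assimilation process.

Underlying /p/ is realised as [b] next to /w/; /w/ itself does not change.
/p/ is voiceless while /w/ is voiced; the output [b] is voiced, matching the trigger — so the feature that spreads is voicing.
The same holds elsewhere in the data: /p/ → [b] before /r/ (voiceless → voiced, matching voiced); /p/ → [b] before /ŋ/ (voiceless → voiced, matching voiced); /p/ → [b] before /ʎ/ (voiceless → voiced, matching voiced) — only voicing changes, and always toward the following segment.
Nothing changes in [ʒʊləpfɔʎo]: there the adjacent consonants already agree in voicing (/p/ and /f/ are both voiceless), so this form is consistent with the same rule.

voicing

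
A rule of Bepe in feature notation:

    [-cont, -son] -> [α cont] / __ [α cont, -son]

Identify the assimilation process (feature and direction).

regressive manner assimilation

The rule copies [cont] (continuancy) from the environment onto the target stops; since [±cont] encodes the stop/fricative manner contrast, the assimilating dimension is manner.
The conditioning segment sits to the right of the focus bar, meaning the trigger follows the segment that changes — regressive assimilation.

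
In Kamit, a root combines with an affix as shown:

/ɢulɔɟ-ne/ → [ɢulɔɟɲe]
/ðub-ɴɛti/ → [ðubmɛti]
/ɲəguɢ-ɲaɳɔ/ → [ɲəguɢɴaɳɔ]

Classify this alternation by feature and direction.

Underlying /n/ is realised as [ɲ] next to /ɟ/; /ɟ/ itself does not change.
/n/ is alveolar while /ɟ/ is palatal; the output [ɲ] is palatal, matching the trigger — so the feature that spreads is place.
Manner and voice are unchanged, so the assimilation is partial, not total.
The other alternating forms pattern the same way: /ɴ/ → [m] after /b/ (uvular → bilabial, matching bilabial); /ɲ/ → [ɴ] after /ɢ/ (palatal → uvular, matching uvular) — only place changes, and always toward the preceding segment.
Since the segment that changes follows the conditioning segment, the assimilation is progressive.

progressive place assimilation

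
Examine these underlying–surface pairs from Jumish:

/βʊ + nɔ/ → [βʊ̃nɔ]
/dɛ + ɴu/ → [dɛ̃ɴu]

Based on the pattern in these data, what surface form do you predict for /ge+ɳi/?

The data show regressive nasality assimilation (vowel nasalisation): /ʊ/ → [ʊ̃] before /n/; /ɛ/ → [ɛ̃] before /ɴ/ — a vowel is nasalised by an immediately following nasal consonant.
The vowel /e/ is adjacent to the following nasal /ɳ/, so it acquires [+nasal] and surfaces as [ẽ].

[gẽɳi]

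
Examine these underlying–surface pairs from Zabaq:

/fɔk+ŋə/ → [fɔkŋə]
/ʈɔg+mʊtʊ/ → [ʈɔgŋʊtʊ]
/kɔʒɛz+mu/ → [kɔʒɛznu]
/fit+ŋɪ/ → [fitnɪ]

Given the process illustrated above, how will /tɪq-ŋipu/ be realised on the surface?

The data show progressive place assimilation: /m/ → [ŋ] after /g/; /m/ → [n] after /z/; /ŋ/ → [n] after /t/. In each pair only place changes, matching the preceding consonant, while manner and voice stay constant.
Nothing changes in [fɔkŋə]: there the adjacent consonants already agree in place (/ŋ/ and /k/ are both velar), so this form is consistent with the same rule.
/ŋ/ is a voiced velar nasal. The preceding trigger /q/ is uvular, so /ŋ/ must become uvular as well.
The voiced uvular nasal is [ɴ], so /ŋ/ → [ɴ].

[tɪqɴipu]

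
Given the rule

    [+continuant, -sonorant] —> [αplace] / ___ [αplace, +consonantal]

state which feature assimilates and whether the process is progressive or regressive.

The rule copies the place features (abbreviated [place]) from the environment onto the target, so the assimilating feature is place.
Since the environment is written after the underscore, the trigger follows the target; the direction is regressive.

regressive place assimilation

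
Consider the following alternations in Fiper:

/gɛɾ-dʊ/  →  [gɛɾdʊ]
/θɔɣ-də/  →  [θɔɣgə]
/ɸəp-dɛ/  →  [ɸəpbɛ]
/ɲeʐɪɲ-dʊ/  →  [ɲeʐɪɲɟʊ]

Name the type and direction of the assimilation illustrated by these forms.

Underlying /d/ is realised as [g] next to /ɣ/; /ɣ/ itself does not change.
The change alveolar → velar matches the place of the preceding /ɣ/, identifying this as place assimilation.
Manner and voice are unchanged, so the assimilation is partial, not total.
The other alternating forms pattern the same way: /d/ → [b] after /p/ (alveolar → bilabial, matching bilabial); /d/ → [ɟ] after /ɲ/ (alveolar → palatal, matching palatal) — only place changes, and always toward the preceding segment.
Nothing changes in [gɛɾdʊ]: there the adjacent consonants already agree in place (/d/ and /ɾ/ are both alveolar), so this form is consistent with the same rule.
The trigger is the preceding segment, so the direction is progressive (perseverative).

progressive place assimilation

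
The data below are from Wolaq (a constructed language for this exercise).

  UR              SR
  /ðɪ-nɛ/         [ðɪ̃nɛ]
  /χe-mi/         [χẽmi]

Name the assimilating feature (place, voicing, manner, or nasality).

nasality

The vowel /ɪ/ surfaces as nasalised [ɪ̃] next to the following nasal /n/ — it has acquired the [+nasal] feature of its neighbour.
Likewise in the remaining data: /e/ → [ẽ] before /m/ — each time a vowel is nasalised next to a following nasal.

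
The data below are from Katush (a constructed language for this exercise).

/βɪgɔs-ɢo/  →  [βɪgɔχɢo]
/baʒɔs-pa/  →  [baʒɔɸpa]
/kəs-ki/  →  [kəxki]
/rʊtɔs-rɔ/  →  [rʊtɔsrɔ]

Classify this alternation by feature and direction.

The segment that alternates is /s/, which surfaces as [χ] when adjacent to /ɢ/.
The change alveolar → uvular matches the place of the following /ɢ/, identifying this as place assimilation.
Manner and voice are unchanged, so the assimilation is partial, not total.
The other alternating forms pattern the same way: /s/ → [ɸ] before /p/ (alveolar → bilabial, matching bilabial); /s/ → [x] before /k/ (alveolar → velar, matching velar) — only place changes, and always toward the following segment.
Nothing changes in [rʊtɔsrɔ]: there the adjacent consonants already agree in place (/s/ and /r/ are both alveolar), so this form is consistent with the same rule.
The trigger is the following segment, so the direction is regressive (anticipatory).

regressive place assimilation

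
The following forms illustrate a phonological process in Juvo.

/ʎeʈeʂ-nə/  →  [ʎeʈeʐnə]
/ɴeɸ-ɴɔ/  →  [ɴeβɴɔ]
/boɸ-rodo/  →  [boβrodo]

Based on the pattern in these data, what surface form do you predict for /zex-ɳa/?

[zeɣɳa]

The data show regressive voicing assimilation: /ʂ/ → [ʐ] before /n/; /ɸ/ → [β] before /ɴ/; /ɸ/ → [β] before /r/. In each pair only voicing changes, matching the following consonant, while place and manner stay constant.
The rule targets /x/ (voiceless velar fricative), which sits before the trigger /ɳ/ (voiced).
A voiced velar fricative is [ɣ], so the surface segment is [ɣ].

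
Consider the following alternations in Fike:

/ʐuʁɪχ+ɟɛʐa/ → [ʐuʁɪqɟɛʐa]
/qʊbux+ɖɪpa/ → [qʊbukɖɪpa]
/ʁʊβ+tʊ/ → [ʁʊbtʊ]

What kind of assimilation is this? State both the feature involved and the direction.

Comparing underlying and surface forms, /χ/ → [q] is the alternation; the neighbouring /ɟ/ is constant.
The change fricative → stop matches the manner of the following /ɟ/, identifying this as manner assimilation.
Place and voice are unchanged, so the assimilation is partial, not total.
The same holds elsewhere in the data: /x/ → [k] before /ɖ/ (fricative → stop, matching a stop); /β/ → [b] before /t/ (fricative → stop, matching a stop) — only manner changes, and always toward the following segment.
The trigger is the following segment, so the direction is regressive (anticipatory).

regressive manner assimilation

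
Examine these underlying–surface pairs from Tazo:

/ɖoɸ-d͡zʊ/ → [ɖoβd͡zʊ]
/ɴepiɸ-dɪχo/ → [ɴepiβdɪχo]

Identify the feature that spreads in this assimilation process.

The segment that alternates is /ɸ/, which surfaces as [β] when adjacent to /d͡z/.
The change voiceless → voiced matches the voicing of the following /d͡z/, identifying this as voicing assimilation.
Checking the remaining alternation: /ɸ/ → [β] before /d/ (voiceless → voiced, matching voiced) — only voicing changes, and always toward the following segment.

voicing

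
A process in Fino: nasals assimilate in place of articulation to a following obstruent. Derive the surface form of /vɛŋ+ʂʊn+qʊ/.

[vɛɳʂʊɴqʊ]

/ŋ/ is a voiced velar nasal. The following trigger /ʂ/ is retroflex, so /ŋ/ must become retroflex as well.
The voiced retroflex nasal is [ɳ], so /ŋ/ → [ɳ].
At the second juncture, /n/ likewise becomes [ɴ] adjacent to /q/.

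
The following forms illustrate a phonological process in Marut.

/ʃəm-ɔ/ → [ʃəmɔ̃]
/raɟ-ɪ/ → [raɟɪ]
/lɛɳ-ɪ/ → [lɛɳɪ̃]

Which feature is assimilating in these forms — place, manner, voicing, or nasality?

nasality

The vowel /ɔ/ surfaces as nasalised [ɔ̃] next to the preceding nasal /m/ — it has acquired the [+nasal] feature of its neighbour.
The other form shows the same pattern: /ɪ/ → [ɪ̃] after /ɳ/ — each time a vowel is nasalised next to a preceding nasal.
No change occurs in [raɟɪ] because the vowel at the boundary is adjacent to an oral consonant, not a nasal (/ɪ/ next to /ɟ/).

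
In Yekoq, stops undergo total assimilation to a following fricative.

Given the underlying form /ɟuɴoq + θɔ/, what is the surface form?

[ɟuɴoθθɔ]

/q/ is the segment targeted by the rule; it sits immediately before /θ/, so it assimilates completely and surfaces as [θ].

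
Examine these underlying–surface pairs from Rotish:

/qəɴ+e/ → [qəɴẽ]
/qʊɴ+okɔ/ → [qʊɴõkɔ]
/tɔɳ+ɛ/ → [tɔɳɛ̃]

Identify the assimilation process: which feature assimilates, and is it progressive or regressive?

The vowel /e/ surfaces as nasalised [ẽ] next to the preceding nasal /ɴ/ — it has acquired the [+nasal] feature of its neighbour.
Likewise in the remaining data: /o/ → [õ] after /ɴ/; /ɛ/ → [ɛ̃] after /ɳ/ — each time a vowel is nasalised next to a preceding nasal.
Because the conditioning nasal is to the left of the vowel that changes, the process is progressive (perseverative).

progressive nasality assimilation (vowel nasalisation)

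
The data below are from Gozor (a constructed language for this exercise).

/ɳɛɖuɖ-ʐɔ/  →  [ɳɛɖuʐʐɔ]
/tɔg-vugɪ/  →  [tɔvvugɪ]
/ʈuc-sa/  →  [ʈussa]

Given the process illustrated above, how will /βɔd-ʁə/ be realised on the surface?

The data show regressive total assimilation (/ɖ/ → [ʐ] before /ʐ/; /g/ → [v] before /v/; /c/ → [s] before /s/): in every case the target segment becomes identical to its following neighbour, copying more than a single feature.
/d/ is the segment targeted by the rule; it sits immediately before /ʁ/, so it assimilates completely and surfaces as [ʁ].

[βɔʁʁə]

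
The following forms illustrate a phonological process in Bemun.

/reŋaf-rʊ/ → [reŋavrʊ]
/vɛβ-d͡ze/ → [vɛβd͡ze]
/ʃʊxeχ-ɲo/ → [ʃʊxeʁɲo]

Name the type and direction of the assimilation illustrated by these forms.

regressive voicing assimilation

Underlying /f/ is realised as [v] next to /r/; /r/ itself does not change.
The change voiceless → voiced matches the voicing of the following /r/, identifying this as voicing assimilation.
Place and manner are unchanged, so the assimilation is partial, not total.
The same holds elsewhere in the data: /χ/ → [ʁ] before /ɲ/ (voiceless → voiced, matching voiced) — only voicing changes, and always toward the following segment.
No alternation appears in [vɛβd͡ze]: there the adjacent consonants already agree in voicing (/β/ and /d͡z/ are both voiced), so this form is consistent with the same rule.
The trigger is the following segment, so the direction is regressive (anticipatory).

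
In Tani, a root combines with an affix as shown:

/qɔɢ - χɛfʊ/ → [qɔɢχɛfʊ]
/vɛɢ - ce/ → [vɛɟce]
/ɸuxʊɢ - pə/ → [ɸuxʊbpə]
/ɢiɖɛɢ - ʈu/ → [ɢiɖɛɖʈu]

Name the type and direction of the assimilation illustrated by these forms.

The segment that alternates is /ɢ/, which surfaces as [ɟ] when adjacent to /c/.
/ɢ/ is uvular while /c/ is palatal; the output [ɟ] is palatal, matching the trigger — so the feature that spreads is place.
Manner and voice are unchanged, so the assimilation is partial, not total.
Checking the remaining alternations: /ɢ/ → [b] before /p/ (uvular → bilabial, matching bilabial); /ɢ/ → [ɖ] before /ʈ/ (uvular → retroflex, matching retroflex) — only place changes, and always toward the following segment.
No alternation appears in [qɔɢχɛfʊ]: there the adjacent consonants already agree in place (/ɢ/ and /χ/ are both uvular), so this form is consistent with the same rule.
Since the segment that changes precedes the conditioning segment, the assimilation is regressive.

regressive place assimilation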